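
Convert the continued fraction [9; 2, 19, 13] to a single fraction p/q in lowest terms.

4829/509

Fold from the inside: start with 13/1.
  19 + 1/13 = 248/13
  2 + 13/248 = 509/248
  9 + 248/509 = 4829/509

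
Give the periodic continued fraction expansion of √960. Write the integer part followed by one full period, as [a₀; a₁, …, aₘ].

a₀ = ⌊√960⌋ = 30.
With m₀=0, d₀=1 and mₖ₊₁ = dₖaₖ − mₖ, dₖ₊₁ = (n − mₖ₊₁²)/dₖ, aₖ₊₁ = ⌊(a₀+mₖ₊₁)/dₖ₊₁⌋:
  k=1: m=30, d=60, a=1
  k=2: m=30, d=1, a=60
d=1 and a=2a₀=60 at k=2, so the next step gives (m, d) = (30, 60) again — its k=1 value — and the period has length 2.

[30; 1, 60]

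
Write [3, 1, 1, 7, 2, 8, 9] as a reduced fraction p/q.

8726/2471

Fold from the inside: start with 9/1.
  8 + 1/9 = 73/9
  2 + 9/73 = 155/73
  7 + 73/155 = 1158/155
  1 + 155/1158 = 1313/1158
  1 + 1158/1313 = 2471/1313
  3 + 1313/2471 = 8726/2471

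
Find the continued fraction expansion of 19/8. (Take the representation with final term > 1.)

[2; 2, 1, 2]

19 = 2*8 + 3
8 = 2*3 + 2
3 = 1*2 + 1
2 = 2*1 + 0  (stop)
So 19/8 = [2; 2, 1, 2].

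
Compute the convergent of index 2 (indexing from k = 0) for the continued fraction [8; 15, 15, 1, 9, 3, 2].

1823/226

Using pₖ = aₖpₖ₋₁ + pₖ₋₂, qₖ = aₖqₖ₋₁ + qₖ₋₂ (with p₋₁=1, p₋₂=0, q₋₁=0, q₋₂=1):
  k=0: a=8, p=8, q=1
  k=1: a=15, p=121, q=15
  k=2: a=15, p=1823, q=226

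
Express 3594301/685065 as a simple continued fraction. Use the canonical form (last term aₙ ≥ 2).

[5; 4, 18, 2, 4, 17, 3, 19]

3594301 = 5·685065 + 168976
685065 = 4·168976 + 9161
168976 = 18·9161 + 4078
9161 = 2·4078 + 1005
4078 = 4·1005 + 58
1005 = 17·58 + 19
58 = 3·19 + 1
19 = 19·1 + 0  (stop)
So 3594301/685065 = [5; 4, 18, 2, 4, 17, 3, 19].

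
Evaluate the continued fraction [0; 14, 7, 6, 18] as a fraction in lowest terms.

Using pₖ = aₖpₖ₋₁ + pₖ₋₂ and qₖ = aₖqₖ₋₁ + qₖ₋₂:
  k=0: a=0, p=0, q=1
  k=1: a=14, p=1, q=14
  k=2: a=7, p=7, q=99
  k=3: a=6, p=43, q=608
  k=4: a=18, p=781, q=11043

781/11043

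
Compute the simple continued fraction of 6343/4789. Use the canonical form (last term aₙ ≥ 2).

[1; 3, 12, 4, 4, 3, 2]

6343 = 1×4789 + 1554
4789 = 3×1554 + 127
1554 = 12×127 + 30
127 = 4×30 + 7
30 = 4×7 + 2
7 = 3×2 + 1
2 = 2×1 + 0  (stop)
So 6343/4789 = [1; 3, 12, 4, 4, 3, 2].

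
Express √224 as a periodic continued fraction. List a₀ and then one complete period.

[14; 1, 28]

a₀ = ⌊√224⌋ = 14.
With m₀=0, d₀=1 and mₖ₊₁ = dₖaₖ − mₖ, dₖ₊₁ = (n − mₖ₊₁²)/dₖ, aₖ₊₁ = ⌊(a₀+mₖ₊₁)/dₖ₊₁⌋:
  k=1: m=14, d=28, a=1
  k=2: m=14, d=1, a=28
d=1 and a=2a₀=28 at k=2, so the next step gives (m, d) = (14, 28) again — its k=1 value — and the period has length 2.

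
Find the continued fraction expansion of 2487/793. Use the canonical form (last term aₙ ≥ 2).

[3; 7, 2, 1, 11, 3]

2487 = 3·793 + 108
793 = 7·108 + 37
108 = 2·37 + 34
37 = 1·34 + 3
34 = 11·3 + 1
3 = 3·1 + 0  (stop)
So 2487/793 = [3; 7, 2, 1, 11, 3].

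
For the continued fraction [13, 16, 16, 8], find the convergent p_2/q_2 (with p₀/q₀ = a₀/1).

3357/257

Using pₖ = aₖpₖ₋₁ + pₖ₋₂, qₖ = aₖqₖ₋₁ + qₖ₋₂ (with p₋₁=1, p₋₂=0, q₋₁=0, q₋₂=1):
  k=0: a=13, p=13, q=1
  k=1: a=16, p=209, q=16
  k=2: a=16, p=3357, q=257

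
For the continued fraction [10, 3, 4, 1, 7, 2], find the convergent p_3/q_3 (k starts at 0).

Using pₖ = aₖpₖ₋₁ + pₖ₋₂, qₖ = aₖqₖ₋₁ + qₖ₋₂ (with p₋₁=1, p₋₂=0, q₋₁=0, q₋₂=1):
  k=0: a=10, p=10, q=1
  k=1: a=3, p=31, q=3
  k=2: a=4, p=134, q=13
  k=3: a=1, p=165, q=16

165/16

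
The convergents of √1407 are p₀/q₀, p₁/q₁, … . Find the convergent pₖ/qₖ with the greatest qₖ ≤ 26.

√1407 = [37; 1, 1, 24, 1, 1, 74, …] (period length 6).
Convergents:
  p_0/q_0 = 37/1
  p_1/q_1 = 38/1
  p_2/q_2 = 75/2
  p_3/q_3 = 1838/49
q_2 = 2 ≤ 26 < 49 = q_3, so the answer is 75/2.

75/2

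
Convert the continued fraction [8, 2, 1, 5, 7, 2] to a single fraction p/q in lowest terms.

Fold from the inside: start with 2/1.
  7 + 1/2 = 15/2
  5 + 2/15 = 77/15
  1 + 15/77 = 92/77
  2 + 77/92 = 261/92
  8 + 92/261 = 2180/261

2180/261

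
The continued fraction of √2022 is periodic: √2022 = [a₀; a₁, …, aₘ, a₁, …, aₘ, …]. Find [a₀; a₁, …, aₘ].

[44; 1, 28, 1, 88]

a₀ = ⌊√2022⌋ = 44.
With m₀=0, d₀=1 and mₖ₊₁ = dₖaₖ − mₖ, dₖ₊₁ = (n − mₖ₊₁²)/dₖ, aₖ₊₁ = ⌊(a₀+mₖ₊₁)/dₖ₊₁⌋:
  k=1: m=44, d=86, a=1
  k=2: m=42, d=3, a=28
  k=3: m=42, d=86, a=1
  k=4: m=44, d=1, a=88
d=1 and a=2a₀=88 at k=4, so the next step gives (m, d) = (44, 86) again — its k=1 value — and the period has length 4.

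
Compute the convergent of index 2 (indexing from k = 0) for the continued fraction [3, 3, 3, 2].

Using pₖ = aₖpₖ₋₁ + pₖ₋₂, qₖ = aₖqₖ₋₁ + qₖ₋₂ (with p₋₁=1, p₋₂=0, q₋₁=0, q₋₂=1):
  k=0: a=3, p=3, q=1
  k=1: a=3, p=10, q=3
  k=2: a=3, p=33, q=10

33/10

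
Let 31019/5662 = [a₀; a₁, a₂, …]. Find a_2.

31019 = 5·5662 + 2709   →  a_0 = 5
5662 = 2·2709 + 244   →  a_1 = 2
2709 = 11·244 + 25   →  a_2 = 11

11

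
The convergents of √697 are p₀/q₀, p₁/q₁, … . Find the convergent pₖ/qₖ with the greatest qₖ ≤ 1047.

√697 = [26; 2, 2, 52, …] (period length 3).
Convergents:
  p_0/q_0 = 26/1
  p_1/q_1 = 53/2
  p_2/q_2 = 132/5
  p_3/q_3 = 6917/262
  p_4/q_4 = 13966/529
  p_5/q_5 = 34849/1320
q_4 = 529 ≤ 1047 < 1320 = q_5, so the answer is 13966/529.

13966/529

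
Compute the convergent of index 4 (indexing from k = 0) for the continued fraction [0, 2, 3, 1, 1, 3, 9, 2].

Using pₖ = aₖpₖ₋₁ + pₖ₋₂, qₖ = aₖqₖ₋₁ + qₖ₋₂ (with p₋₁=1, p₋₂=0, q₋₁=0, q₋₂=1):
  k=0: a=0, p=0, q=1
  k=1: a=2, p=1, q=2
  k=2: a=3, p=3, q=7
  k=3: a=1, p=4, q=9
  k=4: a=1, p=7, q=16

7/16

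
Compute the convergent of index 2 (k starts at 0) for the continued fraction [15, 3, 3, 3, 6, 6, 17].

Using pₖ = aₖpₖ₋₁ + pₖ₋₂, qₖ = aₖqₖ₋₁ + qₖ₋₂ (with p₋₁=1, p₋₂=0, q₋₁=0, q₋₂=1):
  k=0: a=15, p=15, q=1
  k=1: a=3, p=46, q=3
  k=2: a=3, p=153, q=10

153/10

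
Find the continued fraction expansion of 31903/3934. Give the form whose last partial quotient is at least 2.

[8; 9, 7, 1, 5, 9]

31903 = 8×3934 + 431
3934 = 9×431 + 55
431 = 7×55 + 46
55 = 1×46 + 9
46 = 5×9 + 1
9 = 9×1 + 0  (stop)
So 31903/3934 = [8; 9, 7, 1, 5, 9].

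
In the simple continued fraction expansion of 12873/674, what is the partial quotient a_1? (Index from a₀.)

10

12873 = 19·674 + 67   →  a_0 = 19
674 = 10·67 + 4   →  a_1 = 10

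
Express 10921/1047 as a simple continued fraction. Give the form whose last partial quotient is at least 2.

[10; 2, 3, 9, 16]

10921 = 10·1047 + 451
1047 = 2·451 + 145
451 = 3·145 + 16
145 = 9·16 + 1
16 = 16·1 + 0  (stop)
So 10921/1047 = [10; 2, 3, 9, 16].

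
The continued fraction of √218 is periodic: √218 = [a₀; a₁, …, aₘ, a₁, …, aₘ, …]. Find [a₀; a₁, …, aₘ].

[14; 1, 3, 3, 1, 28]

a₀ = ⌊√218⌋ = 14.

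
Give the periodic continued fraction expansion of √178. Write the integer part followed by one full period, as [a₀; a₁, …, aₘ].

a₀ = ⌊√178⌋ = 13.
With m₀=0, d₀=1 and mₖ₊₁ = dₖaₖ − mₖ, dₖ₊₁ = (n − mₖ₊₁²)/dₖ, aₖ₊₁ = ⌊(a₀+mₖ₊₁)/dₖ₊₁⌋:
  k=1: m=13, d=9, a=2
  k=2: m=5, d=17, a=1
  k=3: m=12, d=2, a=12
  k=4: m=12, d=17, a=1
  k=5: m=5, d=9, a=2
  k=6: m=13, d=1, a=26
d=1 and a=2a₀=26 at k=6, so the next step gives (m, d) = (13, 9) again — its k=1 value — and the period has length 6.

[13; 2, 1, 12, 1, 2, 26]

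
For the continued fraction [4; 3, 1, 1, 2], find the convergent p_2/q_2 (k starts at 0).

17/4

Using pₖ = aₖpₖ₋₁ + pₖ₋₂, qₖ = aₖqₖ₋₁ + qₖ₋₂ (with p₋₁=1, p₋₂=0, q₋₁=0, q₋₂=1):
  k=0: a=4, p=4, q=1
  k=1: a=3, p=13, q=3
  k=2: a=1, p=17, q=4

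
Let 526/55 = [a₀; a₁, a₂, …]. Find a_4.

2

526 = 9·55 + 31   →  a_0 = 9
55 = 1·31 + 24   →  a_1 = 1
31 = 1·24 + 7   →  a_2 = 1
24 = 3·7 + 3   →  a_3 = 3
7 = 2·3 + 1   →  a_4 = 2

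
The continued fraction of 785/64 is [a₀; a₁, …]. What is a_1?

3

785 = 12·64 + 17   →  a_0 = 12
64 = 3·17 + 13   →  a_1 = 3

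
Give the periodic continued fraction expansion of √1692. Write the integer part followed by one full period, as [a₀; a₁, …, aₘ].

[41; 7, 2, 7, 82]

a₀ = ⌊√1692⌋ = 41.
With m₀=0, d₀=1 and mₖ₊₁ = dₖaₖ − mₖ, dₖ₊₁ = (n − mₖ₊₁²)/dₖ, aₖ₊₁ = ⌊(a₀+mₖ₊₁)/dₖ₊₁⌋:
  k=1: m=41, d=11, a=7
  k=2: m=36, d=36, a=2
  k=3: m=36, d=11, a=7
  k=4: m=41, d=1, a=82
d=1 and a=2a₀=82 at k=4, so the next step gives (m, d) = (41, 11) again — its k=1 value — and the period has length 4.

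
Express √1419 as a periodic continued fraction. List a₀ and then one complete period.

[37; 1, 2, 37, 2, 1, 74]

a₀ = ⌊√1419⌋ = 37.
With m₀=0, d₀=1 and mₖ₊₁ = dₖaₖ − mₖ, dₖ₊₁ = (n − mₖ₊₁²)/dₖ, aₖ₊₁ = ⌊(a₀+mₖ₊₁)/dₖ₊₁⌋:
  k=1: m=37, d=50, a=1
  k=2: m=13, d=25, a=2
  k=3: m=37, d=2, a=37
  k=4: m=37, d=25, a=2
  k=5: m=13, d=50, a=1
  k=6: m=37, d=1, a=74
d=1 and a=2a₀=74 at k=6, so the next step gives (m, d) = (37, 50) again — its k=1 value — and the period has length 6.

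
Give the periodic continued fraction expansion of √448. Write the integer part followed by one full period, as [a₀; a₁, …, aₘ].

[21; 6, 42]

a₀ = ⌊√448⌋ = 21.
With m₀=0, d₀=1 and mₖ₊₁ = dₖaₖ − mₖ, dₖ₊₁ = (n − mₖ₊₁²)/dₖ, aₖ₊₁ = ⌊(a₀+mₖ₊₁)/dₖ₊₁⌋:
  k=1: m=21, d=7, a=6
  k=2: m=21, d=1, a=42
d=1 and a=2a₀=42 at k=2, so the next step gives (m, d) = (21, 7) again — its k=1 value — and the period has length 2.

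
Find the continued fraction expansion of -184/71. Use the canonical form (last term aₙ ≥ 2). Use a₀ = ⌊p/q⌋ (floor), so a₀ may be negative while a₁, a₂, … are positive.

-184 = -3×71 + 29
71 = 2×29 + 13
29 = 2×13 + 3
13 = 4×3 + 1
3 = 3×1 + 0  (stop)
So -184/71 = [-3; 2, 2, 4, 3].

[-3; 2, 2, 4, 3]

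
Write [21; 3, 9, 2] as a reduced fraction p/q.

Using pₖ = aₖpₖ₋₁ + pₖ₋₂ and qₖ = aₖqₖ₋₁ + qₖ₋₂:
  k=0: a=21, p=21, q=1
  k=1: a=3, p=64, q=3
  k=2: a=9, p=597, q=28
  k=3: a=2, p=1258, q=59

1258/59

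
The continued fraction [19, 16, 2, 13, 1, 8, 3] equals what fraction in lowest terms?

Fold from the inside: start with 3/1.
  8 + 1/3 = 25/3
  1 + 3/25 = 28/25
  13 + 25/28 = 389/28
  2 + 28/389 = 806/389
  16 + 389/806 = 13285/806
  19 + 806/13285 = 253221/13285

253221/13285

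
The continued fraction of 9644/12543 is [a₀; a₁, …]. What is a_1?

1

9644 = 0·12543 + 9644   →  a_0 = 0
12543 = 1·9644 + 2899   →  a_1 = 1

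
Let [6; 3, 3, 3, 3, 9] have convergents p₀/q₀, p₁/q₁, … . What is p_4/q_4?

687/109

Using pₖ = aₖpₖ₋₁ + pₖ₋₂, qₖ = aₖqₖ₋₁ + qₖ₋₂ (with p₋₁=1, p₋₂=0, q₋₁=0, q₋₂=1):
  k=0: a=6, p=6, q=1
  k=1: a=3, p=19, q=3
  k=2: a=3, p=63, q=10
  k=3: a=3, p=208, q=33
  k=4: a=3, p=687, q=109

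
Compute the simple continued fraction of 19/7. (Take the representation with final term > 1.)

[2; 1, 2, 2]

19 = 2·7 + 5
7 = 1·5 + 2
5 = 2·2 + 1
2 = 2·1 + 0  (stop)
So 19/7 = [2; 1, 2, 2].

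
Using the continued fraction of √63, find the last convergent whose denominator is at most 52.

√63 = [7; 1, 14, …] (period length 2).
Convergents:
  p_0/q_0 = 7/1
  p_1/q_1 = 8/1
  p_2/q_2 = 119/15
  p_3/q_3 = 127/16
  p_4/q_4 = 1897/239
q_3 = 16 ≤ 52 < 239 = q_4, so the answer is 127/16.

127/16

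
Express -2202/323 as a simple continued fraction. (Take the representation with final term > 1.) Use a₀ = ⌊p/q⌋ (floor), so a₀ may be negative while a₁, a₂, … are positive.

-2202 = -7×323 + 59
323 = 5×59 + 28
59 = 2×28 + 3
28 = 9×3 + 1
3 = 3×1 + 0  (stop)
So -2202/323 = [-7; 5, 2, 9, 3].

[-7; 5, 2, 9, 3]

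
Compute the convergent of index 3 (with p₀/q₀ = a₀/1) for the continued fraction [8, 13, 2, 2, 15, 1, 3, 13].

Using pₖ = aₖpₖ₋₁ + pₖ₋₂, qₖ = aₖqₖ₋₁ + qₖ₋₂ (with p₋₁=1, p₋₂=0, q₋₁=0, q₋₂=1):
  k=0: a=8, p=8, q=1
  k=1: a=13, p=105, q=13
  k=2: a=2, p=218, q=27
  k=3: a=2, p=541, q=67

541/67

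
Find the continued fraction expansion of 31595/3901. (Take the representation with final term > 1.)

31595 = 8*3901 + 387
3901 = 10*387 + 31
387 = 12*31 + 15
31 = 2*15 + 1
15 = 15*1 + 0  (stop)
So 31595/3901 = [8; 10, 12, 2, 15].

[8; 10, 12, 2, 15]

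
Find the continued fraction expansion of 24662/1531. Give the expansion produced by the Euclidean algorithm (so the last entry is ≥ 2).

[16; 9, 4, 2, 18]

24662 = 16*1531 + 166
1531 = 9*166 + 37
166 = 4*37 + 18
37 = 2*18 + 1
18 = 18*1 + 0  (stop)
So 24662/1531 = [16; 9, 4, 2, 18].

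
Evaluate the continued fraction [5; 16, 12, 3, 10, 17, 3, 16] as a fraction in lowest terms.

Fold from the inside: start with 16/1.
  3 + 1/16 = 49/16
  17 + 16/49 = 849/49
  10 + 49/849 = 8539/849
  3 + 849/8539 = 26466/8539
  12 + 8539/26466 = 326131/26466
  16 + 26466/326131 = 5244562/326131
  5 + 326131/5244562 = 26548941/5244562

26548941/5244562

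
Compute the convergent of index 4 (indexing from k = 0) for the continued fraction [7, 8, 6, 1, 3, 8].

1567/220

Using pₖ = aₖpₖ₋₁ + pₖ₋₂, qₖ = aₖqₖ₋₁ + qₖ₋₂ (with p₋₁=1, p₋₂=0, q₋₁=0, q₋₂=1):
  k=0: a=7, p=7, q=1
  k=1: a=8, p=57, q=8
  k=2: a=6, p=349, q=49
  k=3: a=1, p=406, q=57
  k=4: a=3, p=1567, q=220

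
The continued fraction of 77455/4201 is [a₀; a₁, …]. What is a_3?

77455 = 18·4201 + 1837   →  a_0 = 18
4201 = 2·1837 + 527   →  a_1 = 2
1837 = 3·527 + 256   →  a_2 = 3
527 = 2·256 + 15   →  a_3 = 2

2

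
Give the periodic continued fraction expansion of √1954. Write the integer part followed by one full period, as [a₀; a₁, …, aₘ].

a₀ = ⌊√1954⌋ = 44.

[44; 4, 1, 9, 44, 9, 1, 4, 88]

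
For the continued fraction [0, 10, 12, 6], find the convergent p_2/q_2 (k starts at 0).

12/121

Using pₖ = aₖpₖ₋₁ + pₖ₋₂, qₖ = aₖqₖ₋₁ + qₖ₋₂ (with p₋₁=1, p₋₂=0, q₋₁=0, q₋₂=1):
  k=0: a=0, p=0, q=1
  k=1: a=10, p=1, q=10
  k=2: a=12, p=12, q=121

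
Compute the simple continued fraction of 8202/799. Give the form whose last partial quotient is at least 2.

[10; 3, 1, 3, 3, 16]

8202 = 10*799 + 212
799 = 3*212 + 163
212 = 1*163 + 49
163 = 3*49 + 16
49 = 3*16 + 1
16 = 16*1 + 0  (stop)
So 8202/799 = [10; 3, 1, 3, 3, 16].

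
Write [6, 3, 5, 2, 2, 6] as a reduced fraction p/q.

3479/551

Fold from the inside: start with 6/1.
  2 + 1/6 = 13/6
  2 + 6/13 = 32/13
  5 + 13/32 = 173/32
  3 + 32/173 = 551/173
  6 + 173/551 = 3479/551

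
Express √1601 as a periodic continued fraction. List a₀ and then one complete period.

[40; 80]

a₀ = ⌊√1601⌋ = 40.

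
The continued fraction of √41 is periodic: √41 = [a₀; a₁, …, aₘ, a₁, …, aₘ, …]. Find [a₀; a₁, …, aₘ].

a₀ = ⌊√41⌋ = 6.
With m₀=0, d₀=1 and mₖ₊₁ = dₖaₖ − mₖ, dₖ₊₁ = (n − mₖ₊₁²)/dₖ, aₖ₊₁ = ⌊(a₀+mₖ₊₁)/dₖ₊₁⌋:
  k=1: m=6, d=5, a=2
  k=2: m=4, d=5, a=2
  k=3: m=6, d=1, a=12
d=1 and a=2a₀=12 at k=3, so the next step gives (m, d) = (6, 5) again — its k=1 value — and the period has length 3.

[6; 2, 2, 12]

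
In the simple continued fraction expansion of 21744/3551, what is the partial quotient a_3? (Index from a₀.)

21744 = 6·3551 + 438   →  a_0 = 6
3551 = 8·438 + 47   →  a_1 = 8
438 = 9·47 + 15   →  a_2 = 9
47 = 3·15 + 2   →  a_3 = 3

3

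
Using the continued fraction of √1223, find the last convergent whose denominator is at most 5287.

85645/2449

√1223 = [34; 1, 33, 1, 68, …] (period length 4).
Convergents:
  p_0/q_0 = 34/1
  p_1/q_1 = 35/1
  p_2/q_2 = 1189/34
  p_3/q_3 = 1224/35
  p_4/q_4 = 84421/2414
  p_5/q_5 = 85645/2449
  p_6/q_6 = 2910706/83231
q_5 = 2449 ≤ 5287 < 83231 = q_6, so the answer is 85645/2449.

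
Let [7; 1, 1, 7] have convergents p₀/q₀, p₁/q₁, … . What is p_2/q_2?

Using pₖ = aₖpₖ₋₁ + pₖ₋₂, qₖ = aₖqₖ₋₁ + qₖ₋₂ (with p₋₁=1, p₋₂=0, q₋₁=0, q₋₂=1):
  k=0: a=7, p=7, q=1
  k=1: a=1, p=8, q=1
  k=2: a=1, p=15, q=2

15/2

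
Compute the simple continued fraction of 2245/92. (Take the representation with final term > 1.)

2245 = 24×92 + 37
92 = 2×37 + 18
37 = 2×18 + 1
18 = 18×1 + 0  (stop)
So 2245/92 = [24; 2, 2, 18].

[24; 2, 2, 18]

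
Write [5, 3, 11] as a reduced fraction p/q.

Using pₖ = aₖpₖ₋₁ + pₖ₋₂ and qₖ = aₖqₖ₋₁ + qₖ₋₂:
  k=0: a=5, p=5, q=1
  k=1: a=3, p=16, q=3
  k=2: a=11, p=181, q=34

181/34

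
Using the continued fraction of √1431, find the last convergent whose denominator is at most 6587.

√1431 = [37; 1, 4, 1, 4, 1, 74, …] (period length 6).
Convergents:
  p_0/q_0 = 37/1
  p_1/q_1 = 38/1
  p_2/q_2 = 189/5
  p_3/q_3 = 227/6
  p_4/q_4 = 1097/29
  p_5/q_5 = 1324/35
  p_6/q_6 = 99073/2619
  p_7/q_7 = 100397/2654
  p_8/q_8 = 500661/13235
q_7 = 2654 ≤ 6587 < 13235 = q_8, so the answer is 100397/2654.

100397/2654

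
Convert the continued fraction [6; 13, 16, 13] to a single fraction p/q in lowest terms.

16589/2730

Fold from the inside: start with 13/1.
  16 + 1/13 = 209/13
  13 + 13/209 = 2730/209
  6 + 209/2730 = 16589/2730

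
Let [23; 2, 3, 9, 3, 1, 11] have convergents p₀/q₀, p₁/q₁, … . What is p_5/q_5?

Using pₖ = aₖpₖ₋₁ + pₖ₋₂, qₖ = aₖqₖ₋₁ + qₖ₋₂ (with p₋₁=1, p₋₂=0, q₋₁=0, q₋₂=1):
  k=0: a=23, p=23, q=1
  k=1: a=2, p=47, q=2
  k=2: a=3, p=164, q=7
  k=3: a=9, p=1523, q=65
  k=4: a=3, p=4733, q=202
  k=5: a=1, p=6256, q=267

6256/267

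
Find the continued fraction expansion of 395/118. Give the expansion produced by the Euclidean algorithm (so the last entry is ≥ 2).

395 = 3*118 + 41
118 = 2*41 + 36
41 = 1*36 + 5
36 = 7*5 + 1
5 = 5*1 + 0  (stop)
So 395/118 = [3; 2, 1, 7, 5].

[3; 2, 1, 7, 5]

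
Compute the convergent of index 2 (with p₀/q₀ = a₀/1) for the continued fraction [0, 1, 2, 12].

2/3

Using pₖ = aₖpₖ₋₁ + pₖ₋₂, qₖ = aₖqₖ₋₁ + qₖ₋₂ (with p₋₁=1, p₋₂=0, q₋₁=0, q₋₂=1):
  k=0: a=0, p=0, q=1
  k=1: a=1, p=1, q=1
  k=2: a=2, p=2, q=3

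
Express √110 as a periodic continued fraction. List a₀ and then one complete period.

[10; 2, 20]

a₀ = ⌊√110⌋ = 10.
With m₀=0, d₀=1 and mₖ₊₁ = dₖaₖ − mₖ, dₖ₊₁ = (n − mₖ₊₁²)/dₖ, aₖ₊₁ = ⌊(a₀+mₖ₊₁)/dₖ₊₁⌋:
  k=1: m=10, d=10, a=2
  k=2: m=10, d=1, a=20
d=1 and a=2a₀=20 at k=2, so the next step gives (m, d) = (10, 10) again — its k=1 value — and the period has length 2.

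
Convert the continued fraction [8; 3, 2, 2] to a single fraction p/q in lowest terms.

Using pₖ = aₖpₖ₋₁ + pₖ₋₂ and qₖ = aₖqₖ₋₁ + qₖ₋₂:
  k=0: a=8, p=8, q=1
  k=1: a=3, p=25, q=3
  k=2: a=2, p=58, q=7
  k=3: a=2, p=141, q=17

141/17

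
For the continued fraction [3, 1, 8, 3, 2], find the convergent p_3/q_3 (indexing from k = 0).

109/28

Using pₖ = aₖpₖ₋₁ + pₖ₋₂, qₖ = aₖqₖ₋₁ + qₖ₋₂ (with p₋₁=1, p₋₂=0, q₋₁=0, q₋₂=1):
  k=0: a=3, p=3, q=1
  k=1: a=1, p=4, q=1
  k=2: a=8, p=35, q=9
  k=3: a=3, p=109, q=28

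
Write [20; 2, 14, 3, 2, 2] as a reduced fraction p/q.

10303/503

Using pₖ = aₖpₖ₋₁ + pₖ₋₂ and qₖ = aₖqₖ₋₁ + qₖ₋₂:
  k=0: a=20, p=20, q=1
  k=1: a=2, p=41, q=2
  k=2: a=14, p=594, q=29
  k=3: a=3, p=1823, q=89
  k=4: a=2, p=4240, q=207
  k=5: a=2, p=10303, q=503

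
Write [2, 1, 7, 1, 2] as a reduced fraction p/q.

Fold from the inside: start with 2/1.
  1 + 1/2 = 3/2
  7 + 2/3 = 23/3
  1 + 3/23 = 26/23
  2 + 23/26 = 75/26

75/26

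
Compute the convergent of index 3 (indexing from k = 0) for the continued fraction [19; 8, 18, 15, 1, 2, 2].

41748/2183

Using pₖ = aₖpₖ₋₁ + pₖ₋₂, qₖ = aₖqₖ₋₁ + qₖ₋₂ (with p₋₁=1, p₋₂=0, q₋₁=0, q₋₂=1):
  k=0: a=19, p=19, q=1
  k=1: a=8, p=153, q=8
  k=2: a=18, p=2773, q=145
  k=3: a=15, p=41748, q=2183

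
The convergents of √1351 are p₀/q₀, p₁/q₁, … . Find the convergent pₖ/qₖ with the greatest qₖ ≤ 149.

√1351 = [36; 1, 3, 10, 3, 1, 72, …] (period length 6).
Convergents:
  p_0/q_0 = 36/1
  p_1/q_1 = 37/1
  p_2/q_2 = 147/4
  p_3/q_3 = 1507/41
  p_4/q_4 = 4668/127
  p_5/q_5 = 6175/168
q_4 = 127 ≤ 149 < 168 = q_5, so the answer is 4668/127.

4668/127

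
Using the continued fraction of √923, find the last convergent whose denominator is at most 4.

91/3

√923 = [30; 2, 1, 1, 1, 2, 60, …] (period length 6).
Convergents:
  p_0/q_0 = 30/1
  p_1/q_1 = 61/2
  p_2/q_2 = 91/3
  p_3/q_3 = 152/5
q_2 = 3 ≤ 4 < 5 = q_3, so the answer is 91/3.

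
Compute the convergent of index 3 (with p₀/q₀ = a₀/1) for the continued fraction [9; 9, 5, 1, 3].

501/55

Using pₖ = aₖpₖ₋₁ + pₖ₋₂, qₖ = aₖqₖ₋₁ + qₖ₋₂ (with p₋₁=1, p₋₂=0, q₋₁=0, q₋₂=1):
  k=0: a=9, p=9, q=1
  k=1: a=9, p=82, q=9
  k=2: a=5, p=419, q=46
  k=3: a=1, p=501, q=55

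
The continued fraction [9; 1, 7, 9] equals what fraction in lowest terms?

721/73

Fold from the inside: start with 9/1.
  7 + 1/9 = 64/9
  1 + 9/64 = 73/64
  9 + 64/73 = 721/73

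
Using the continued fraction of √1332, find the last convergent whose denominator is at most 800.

√1332 = [36; 2, 72, …] (period length 2).
Convergents:
  p_0/q_0 = 36/1
  p_1/q_1 = 73/2
  p_2/q_2 = 5292/145
  p_3/q_3 = 10657/292
  p_4/q_4 = 772596/21169
q_3 = 292 ≤ 800 < 21169 = q_4, so the answer is 10657/292.

10657/292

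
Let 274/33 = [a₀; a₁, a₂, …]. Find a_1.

274 = 8·33 + 10   →  a_0 = 8
33 = 3·10 + 3   →  a_1 = 3

3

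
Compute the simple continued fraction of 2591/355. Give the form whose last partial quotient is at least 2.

2591 = 7·355 + 106
355 = 3·106 + 37
106 = 2·37 + 32
37 = 1·32 + 5
32 = 6·5 + 2
5 = 2·2 + 1
2 = 2·1 + 0  (stop)
So 2591/355 = [7; 3, 2, 1, 6, 2, 2].

[7; 3, 2, 1, 6, 2, 2]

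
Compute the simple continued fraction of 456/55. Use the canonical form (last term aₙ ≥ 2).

456 = 8·55 + 16
55 = 3·16 + 7
16 = 2·7 + 2
7 = 3·2 + 1
2 = 2·1 + 0  (stop)
So 456/55 = [8; 3, 2, 3, 2].

[8; 3, 2, 3, 2]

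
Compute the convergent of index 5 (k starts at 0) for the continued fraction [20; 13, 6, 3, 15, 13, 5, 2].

Using pₖ = aₖpₖ₋₁ + pₖ₋₂, qₖ = aₖqₖ₋₁ + qₖ₋₂ (with p₋₁=1, p₋₂=0, q₋₁=0, q₋₂=1):
  k=0: a=20, p=20, q=1
  k=1: a=13, p=261, q=13
  k=2: a=6, p=1586, q=79
  k=3: a=3, p=5019, q=250
  k=4: a=15, p=76871, q=3829
  k=5: a=13, p=1004342, q=50027

1004342/50027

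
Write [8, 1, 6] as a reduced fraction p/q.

Using pₖ = aₖpₖ₋₁ + pₖ₋₂ and qₖ = aₖqₖ₋₁ + qₖ₋₂:
  k=0: a=8, p=8, q=1
  k=1: a=1, p=9, q=1
  k=2: a=6, p=62, q=7

62/7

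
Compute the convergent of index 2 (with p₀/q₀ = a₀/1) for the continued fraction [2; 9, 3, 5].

Using pₖ = aₖpₖ₋₁ + pₖ₋₂, qₖ = aₖqₖ₋₁ + qₖ₋₂ (with p₋₁=1, p₋₂=0, q₋₁=0, q₋₂=1):
  k=0: a=2, p=2, q=1
  k=1: a=9, p=19, q=9
  k=2: a=3, p=59, q=28

59/28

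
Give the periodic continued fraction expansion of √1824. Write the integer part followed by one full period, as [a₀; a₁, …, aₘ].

[42; 1, 2, 2, 2, 1, 84]

a₀ = ⌊√1824⌋ = 42.
With m₀=0, d₀=1 and mₖ₊₁ = dₖaₖ − mₖ, dₖ₊₁ = (n − mₖ₊₁²)/dₖ, aₖ₊₁ = ⌊(a₀+mₖ₊₁)/dₖ₊₁⌋:
  k=1: m=42, d=60, a=1
  k=2: m=18, d=25, a=2
  k=3: m=32, d=32, a=2
  k=4: m=32, d=25, a=2
  k=5: m=18, d=60, a=1
  k=6: m=42, d=1, a=84
d=1 and a=2a₀=84 at k=6, so the next step gives (m, d) = (42, 60) again — its k=1 value — and the period has length 6.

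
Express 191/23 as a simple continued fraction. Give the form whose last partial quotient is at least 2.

[8; 3, 3, 2]

191 = 8·23 + 7
23 = 3·7 + 2
7 = 3·2 + 1
2 = 2·1 + 0  (stop)
So 191/23 = [8; 3, 3, 2].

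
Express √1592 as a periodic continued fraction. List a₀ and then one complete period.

[39; 1, 8, 1, 78]

a₀ = ⌊√1592⌋ = 39.
With m₀=0, d₀=1 and mₖ₊₁ = dₖaₖ − mₖ, dₖ₊₁ = (n − mₖ₊₁²)/dₖ, aₖ₊₁ = ⌊(a₀+mₖ₊₁)/dₖ₊₁⌋:
  k=1: m=39, d=71, a=1
  k=2: m=32, d=8, a=8
  k=3: m=32, d=71, a=1
  k=4: m=39, d=1, a=78
d=1 and a=2a₀=78 at k=4, so the next step gives (m, d) = (39, 71) again — its k=1 value — and the period has length 4.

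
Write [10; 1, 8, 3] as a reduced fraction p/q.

305/28

Using pₖ = aₖpₖ₋₁ + pₖ₋₂ and qₖ = aₖqₖ₋₁ + qₖ₋₂:
  k=0: a=10, p=10, q=1
  k=1: a=1, p=11, q=1
  k=2: a=8, p=98, q=9
  k=3: a=3, p=305, q=28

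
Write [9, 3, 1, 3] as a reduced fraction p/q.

Using pₖ = aₖpₖ₋₁ + pₖ₋₂ and qₖ = aₖqₖ₋₁ + qₖ₋₂:
  k=0: a=9, p=9, q=1
  k=1: a=3, p=28, q=3
  k=2: a=1, p=37, q=4
  k=3: a=3, p=139, q=15

139/15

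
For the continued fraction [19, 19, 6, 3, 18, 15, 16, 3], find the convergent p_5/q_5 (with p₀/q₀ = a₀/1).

1912250/100369

Using pₖ = aₖpₖ₋₁ + pₖ₋₂, qₖ = aₖqₖ₋₁ + qₖ₋₂ (with p₋₁=1, p₋₂=0, q₋₁=0, q₋₂=1):
  k=0: a=19, p=19, q=1
  k=1: a=19, p=362, q=19
  k=2: a=6, p=2191, q=115
  k=3: a=3, p=6935, q=364
  k=4: a=18, p=127021, q=6667
  k=5: a=15, p=1912250, q=100369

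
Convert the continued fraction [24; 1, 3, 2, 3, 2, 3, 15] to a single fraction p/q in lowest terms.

92434/3731

Fold from the inside: start with 15/1.
  3 + 1/15 = 46/15
  2 + 15/46 = 107/46
  3 + 46/107 = 367/107
  2 + 107/367 = 841/367
  3 + 367/841 = 2890/841
  1 + 841/2890 = 3731/2890
  24 + 2890/3731 = 92434/3731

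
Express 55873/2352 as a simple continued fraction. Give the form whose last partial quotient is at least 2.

[23; 1, 3, 11, 17, 3]

55873 = 23·2352 + 1777
2352 = 1·1777 + 575
1777 = 3·575 + 52
575 = 11·52 + 3
52 = 17·3 + 1
3 = 3·1 + 0  (stop)
So 55873/2352 = [23; 1, 3, 11, 17, 3].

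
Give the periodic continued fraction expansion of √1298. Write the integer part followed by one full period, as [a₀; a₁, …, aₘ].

[36; 36, 72]

a₀ = ⌊√1298⌋ = 36.
With m₀=0, d₀=1 and mₖ₊₁ = dₖaₖ − mₖ, dₖ₊₁ = (n − mₖ₊₁²)/dₖ, aₖ₊₁ = ⌊(a₀+mₖ₊₁)/dₖ₊₁⌋:
  k=1: m=36, d=2, a=36
  k=2: m=36, d=1, a=72
d=1 and a=2a₀=72 at k=2, so the next step gives (m, d) = (36, 2) again — its k=1 value — and the period has length 2.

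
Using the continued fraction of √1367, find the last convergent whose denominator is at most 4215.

101195/2737

√1367 = [36; 1, 35, 1, 72, …] (period length 4).
Convergents:
  p_0/q_0 = 36/1
  p_1/q_1 = 37/1
  p_2/q_2 = 1331/36
  p_3/q_3 = 1368/37
  p_4/q_4 = 99827/2700
  p_5/q_5 = 101195/2737
  p_6/q_6 = 3641652/98495
q_5 = 2737 ≤ 4215 < 98495 = q_6, so the answer is 101195/2737.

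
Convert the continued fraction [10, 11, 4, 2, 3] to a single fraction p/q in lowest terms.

Fold from the inside: start with 3/1.
  2 + 1/3 = 7/3
  4 + 3/7 = 31/7
  11 + 7/31 = 348/31
  10 + 31/348 = 3511/348

3511/348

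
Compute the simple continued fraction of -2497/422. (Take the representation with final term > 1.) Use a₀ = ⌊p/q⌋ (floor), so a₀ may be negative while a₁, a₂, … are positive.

-2497 = -6·422 + 35
422 = 12·35 + 2
35 = 17·2 + 1
2 = 2·1 + 0  (stop)
So -2497/422 = [-6; 12, 17, 2].

[-6; 12, 17, 2]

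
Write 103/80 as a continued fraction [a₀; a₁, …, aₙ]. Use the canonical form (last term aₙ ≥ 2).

103 = 1*80 + 23
80 = 3*23 + 11
23 = 2*11 + 1
11 = 11*1 + 0  (stop)
So 103/80 = [1; 3, 2, 11].

[1; 3, 2, 11]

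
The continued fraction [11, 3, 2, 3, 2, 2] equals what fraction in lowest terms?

Using pₖ = aₖpₖ₋₁ + pₖ₋₂ and qₖ = aₖqₖ₋₁ + qₖ₋₂:
  k=0: a=11, p=11, q=1
  k=1: a=3, p=34, q=3
  k=2: a=2, p=79, q=7
  k=3: a=3, p=271, q=24
  k=4: a=2, p=621, q=55
  k=5: a=2, p=1513, q=134

1513/134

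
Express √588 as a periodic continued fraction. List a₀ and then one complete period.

a₀ = ⌊√588⌋ = 24.

[24; 4, 48]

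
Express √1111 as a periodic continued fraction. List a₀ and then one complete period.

a₀ = ⌊√1111⌋ = 33.
With m₀=0, d₀=1 and mₖ₊₁ = dₖaₖ − mₖ, dₖ₊₁ = (n − mₖ₊₁²)/dₖ, aₖ₊₁ = ⌊(a₀+mₖ₊₁)/dₖ₊₁⌋:
  k=1: m=33, d=22, a=3
  k=2: m=33, d=1, a=66
d=1 and a=2a₀=66 at k=2, so the next step gives (m, d) = (33, 22) again — its k=1 value — and the period has length 2.

[33; 3, 66]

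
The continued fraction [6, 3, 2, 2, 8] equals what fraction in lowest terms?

Using pₖ = aₖpₖ₋₁ + pₖ₋₂ and qₖ = aₖqₖ₋₁ + qₖ₋₂:
  k=0: a=6, p=6, q=1
  k=1: a=3, p=19, q=3
  k=2: a=2, p=44, q=7
  k=3: a=2, p=107, q=17
  k=4: a=8, p=900, q=143

900/143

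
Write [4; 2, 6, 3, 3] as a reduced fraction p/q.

607/136

Using pₖ = aₖpₖ₋₁ + pₖ₋₂ and qₖ = aₖqₖ₋₁ + qₖ₋₂:
  k=0: a=4, p=4, q=1
  k=1: a=2, p=9, q=2
  k=2: a=6, p=58, q=13
  k=3: a=3, p=183, q=41
  k=4: a=3, p=607, q=136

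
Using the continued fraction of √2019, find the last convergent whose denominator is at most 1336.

√2019 = [44; 1, 13, 1, 88, …] (period length 4).
Convergents:
  p_0/q_0 = 44/1
  p_1/q_1 = 45/1
  p_2/q_2 = 629/14
  p_3/q_3 = 674/15
  p_4/q_4 = 59941/1334
  p_5/q_5 = 60615/1349
q_4 = 1334 ≤ 1336 < 1349 = q_5, so the answer is 59941/1334.

59941/1334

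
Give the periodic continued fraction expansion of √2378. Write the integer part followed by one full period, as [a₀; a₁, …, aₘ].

a₀ = ⌊√2378⌋ = 48.
With m₀=0, d₀=1 and mₖ₊₁ = dₖaₖ − mₖ, dₖ₊₁ = (n − mₖ₊₁²)/dₖ, aₖ₊₁ = ⌊(a₀+mₖ₊₁)/dₖ₊₁⌋:
  k=1: m=48, d=74, a=1
  k=2: m=26, d=23, a=3
  k=3: m=43, d=23, a=3
  k=4: m=26, d=74, a=1
  k=5: m=48, d=1, a=96
d=1 and a=2a₀=96 at k=5, so the next step gives (m, d) = (48, 74) again — its k=1 value — and the period has length 5.

[48; 1, 3, 3, 1, 96]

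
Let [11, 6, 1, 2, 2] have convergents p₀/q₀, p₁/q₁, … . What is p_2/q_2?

Using pₖ = aₖpₖ₋₁ + pₖ₋₂, qₖ = aₖqₖ₋₁ + qₖ₋₂ (with p₋₁=1, p₋₂=0, q₋₁=0, q₋₂=1):
  k=0: a=11, p=11, q=1
  k=1: a=6, p=67, q=6
  k=2: a=1, p=78, q=7

78/7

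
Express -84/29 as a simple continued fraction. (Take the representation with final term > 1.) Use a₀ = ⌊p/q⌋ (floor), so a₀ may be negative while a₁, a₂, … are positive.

-84 = -3·29 + 3
29 = 9·3 + 2
3 = 1·2 + 1
2 = 2·1 + 0  (stop)
So -84/29 = [-3; 9, 1, 2].

[-3; 9, 1, 2]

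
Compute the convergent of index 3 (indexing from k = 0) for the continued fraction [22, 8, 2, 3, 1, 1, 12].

Using pₖ = aₖpₖ₋₁ + pₖ₋₂, qₖ = aₖqₖ₋₁ + qₖ₋₂ (with p₋₁=1, p₋₂=0, q₋₁=0, q₋₂=1):
  k=0: a=22, p=22, q=1
  k=1: a=8, p=177, q=8
  k=2: a=2, p=376, q=17
  k=3: a=3, p=1305, q=59

1305/59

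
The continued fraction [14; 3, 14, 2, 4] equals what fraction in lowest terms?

5716/399

Using pₖ = aₖpₖ₋₁ + pₖ₋₂ and qₖ = aₖqₖ₋₁ + qₖ₋₂:
  k=0: a=14, p=14, q=1
  k=1: a=3, p=43, q=3
  k=2: a=14, p=616, q=43
  k=3: a=2, p=1275, q=89
  k=4: a=4, p=5716, q=399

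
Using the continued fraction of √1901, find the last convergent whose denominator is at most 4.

√1901 = [43; 1, 1, 1, 1, 86, …] (period length 5).
Convergents:
  p_0/q_0 = 43/1
  p_1/q_1 = 44/1
  p_2/q_2 = 87/2
  p_3/q_3 = 131/3
  p_4/q_4 = 218/5
q_3 = 3 ≤ 4 < 5 = q_4, so the answer is 131/3.

131/3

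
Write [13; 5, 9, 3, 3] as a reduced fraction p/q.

Using pₖ = aₖpₖ₋₁ + pₖ₋₂ and qₖ = aₖqₖ₋₁ + qₖ₋₂:
  k=0: a=13, p=13, q=1
  k=1: a=5, p=66, q=5
  k=2: a=9, p=607, q=46
  k=3: a=3, p=1887, q=143
  k=4: a=3, p=6268, q=475

6268/475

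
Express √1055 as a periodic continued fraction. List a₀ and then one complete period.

[32; 2, 12, 2, 64]

a₀ = ⌊√1055⌋ = 32.
With m₀=0, d₀=1 and mₖ₊₁ = dₖaₖ − mₖ, dₖ₊₁ = (n − mₖ₊₁²)/dₖ, aₖ₊₁ = ⌊(a₀+mₖ₊₁)/dₖ₊₁⌋:
  k=1: m=32, d=31, a=2
  k=2: m=30, d=5, a=12
  k=3: m=30, d=31, a=2
  k=4: m=32, d=1, a=64
d=1 and a=2a₀=64 at k=4, so the next step gives (m, d) = (32, 31) again — its k=1 value — and the period has length 4.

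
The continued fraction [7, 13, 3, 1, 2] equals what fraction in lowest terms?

1033/146

Using pₖ = aₖpₖ₋₁ + pₖ₋₂ and qₖ = aₖqₖ₋₁ + qₖ₋₂:
  k=0: a=7, p=7, q=1
  k=1: a=13, p=92, q=13
  k=2: a=3, p=283, q=40
  k=3: a=1, p=375, q=53
  k=4: a=2, p=1033, q=146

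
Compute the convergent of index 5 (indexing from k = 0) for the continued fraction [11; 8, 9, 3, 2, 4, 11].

Using pₖ = aₖpₖ₋₁ + pₖ₋₂, qₖ = aₖqₖ₋₁ + qₖ₋₂ (with p₋₁=1, p₋₂=0, q₋₁=0, q₋₂=1):
  k=0: a=11, p=11, q=1
  k=1: a=8, p=89, q=8
  k=2: a=9, p=812, q=73
  k=3: a=3, p=2525, q=227
  k=4: a=2, p=5862, q=527
  k=5: a=4, p=25973, q=2335

25973/2335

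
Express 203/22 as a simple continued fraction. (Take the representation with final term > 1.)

[9; 4, 2, 2]

203 = 9·22 + 5
22 = 4·5 + 2
5 = 2·2 + 1
2 = 2·1 + 0  (stop)
So 203/22 = [9; 4, 2, 2].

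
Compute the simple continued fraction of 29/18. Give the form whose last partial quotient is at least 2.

[1; 1, 1, 1, 1, 3]

29 = 1×18 + 11
18 = 1×11 + 7
11 = 1×7 + 4
7 = 1×4 + 3
4 = 1×3 + 1
3 = 3×1 + 0  (stop)
So 29/18 = [1; 1, 1, 1, 1, 3].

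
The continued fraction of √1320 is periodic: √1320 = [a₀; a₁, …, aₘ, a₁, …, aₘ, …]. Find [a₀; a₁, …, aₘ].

[36; 3, 72]

a₀ = ⌊√1320⌋ = 36.
With m₀=0, d₀=1 and mₖ₊₁ = dₖaₖ − mₖ, dₖ₊₁ = (n − mₖ₊₁²)/dₖ, aₖ₊₁ = ⌊(a₀+mₖ₊₁)/dₖ₊₁⌋:
  k=1: m=36, d=24, a=3
  k=2: m=36, d=1, a=72
d=1 and a=2a₀=72 at k=2, so the next step gives (m, d) = (36, 24) again — its k=1 value — and the period has length 2.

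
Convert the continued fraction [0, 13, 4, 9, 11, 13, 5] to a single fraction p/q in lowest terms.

Fold from the inside: start with 5/1.
  13 + 1/5 = 66/5
  11 + 5/66 = 731/66
  9 + 66/731 = 6645/731
  4 + 731/6645 = 27311/6645
  13 + 6645/27311 = 361688/27311
  0 + 27311/361688 = 27311/361688

27311/361688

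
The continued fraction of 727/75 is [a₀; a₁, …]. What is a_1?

1

727 = 9·75 + 52   →  a_0 = 9
75 = 1·52 + 23   →  a_1 = 1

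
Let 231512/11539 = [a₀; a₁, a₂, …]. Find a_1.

231512 = 20·11539 + 732   →  a_0 = 20
11539 = 15·732 + 559   →  a_1 = 15

15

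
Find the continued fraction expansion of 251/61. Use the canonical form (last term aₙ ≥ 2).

251 = 4×61 + 7
61 = 8×7 + 5
7 = 1×5 + 2
5 = 2×2 + 1
2 = 2×1 + 0  (stop)
So 251/61 = [4; 8, 1, 2, 2].

[4; 8, 1, 2, 2]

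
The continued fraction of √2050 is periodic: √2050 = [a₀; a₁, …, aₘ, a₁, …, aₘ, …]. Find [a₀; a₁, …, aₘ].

a₀ = ⌊√2050⌋ = 45.
With m₀=0, d₀=1 and mₖ₊₁ = dₖaₖ − mₖ, dₖ₊₁ = (n − mₖ₊₁²)/dₖ, aₖ₊₁ = ⌊(a₀+mₖ₊₁)/dₖ₊₁⌋:
  k=1: m=45, d=25, a=3
  k=2: m=30, d=46, a=1
  k=3: m=16, d=39, a=1
  k=4: m=23, d=39, a=1
  k=5: m=16, d=46, a=1
  k=6: m=30, d=25, a=3
  k=7: m=45, d=1, a=90
d=1 and a=2a₀=90 at k=7, so the next step gives (m, d) = (45, 25) again — its k=1 value — and the period has length 7.

[45; 3, 1, 1, 1, 1, 3, 90]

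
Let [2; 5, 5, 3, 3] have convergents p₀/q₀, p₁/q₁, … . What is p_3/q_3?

182/83

Using pₖ = aₖpₖ₋₁ + pₖ₋₂, qₖ = aₖqₖ₋₁ + qₖ₋₂ (with p₋₁=1, p₋₂=0, q₋₁=0, q₋₂=1):
  k=0: a=2, p=2, q=1
  k=1: a=5, p=11, q=5
  k=2: a=5, p=57, q=26
  k=3: a=3, p=182, q=83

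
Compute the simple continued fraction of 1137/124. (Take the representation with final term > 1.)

1137 = 9·124 + 21
124 = 5·21 + 19
21 = 1·19 + 2
19 = 9·2 + 1
2 = 2·1 + 0  (stop)
So 1137/124 = [9; 5, 1, 9, 2].

[9; 5, 1, 9, 2]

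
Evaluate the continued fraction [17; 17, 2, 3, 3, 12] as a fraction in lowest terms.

Using pₖ = aₖpₖ₋₁ + pₖ₋₂ and qₖ = aₖqₖ₋₁ + qₖ₋₂:
  k=0: a=17, p=17, q=1
  k=1: a=17, p=290, q=17
  k=2: a=2, p=597, q=35
  k=3: a=3, p=2081, q=122
  k=4: a=3, p=6840, q=401
  k=5: a=12, p=84161, q=4934

84161/4934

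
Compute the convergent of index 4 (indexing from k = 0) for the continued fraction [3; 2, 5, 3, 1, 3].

Using pₖ = aₖpₖ₋₁ + pₖ₋₂, qₖ = aₖqₖ₋₁ + qₖ₋₂ (with p₋₁=1, p₋₂=0, q₋₁=0, q₋₂=1):
  k=0: a=3, p=3, q=1
  k=1: a=2, p=7, q=2
  k=2: a=5, p=38, q=11
  k=3: a=3, p=121, q=35
  k=4: a=1, p=159, q=46

159/46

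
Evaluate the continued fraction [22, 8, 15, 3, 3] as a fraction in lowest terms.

Using pₖ = aₖpₖ₋₁ + pₖ₋₂ and qₖ = aₖqₖ₋₁ + qₖ₋₂:
  k=0: a=22, p=22, q=1
  k=1: a=8, p=177, q=8
  k=2: a=15, p=2677, q=121
  k=3: a=3, p=8208, q=371
  k=4: a=3, p=27301, q=1234

27301/1234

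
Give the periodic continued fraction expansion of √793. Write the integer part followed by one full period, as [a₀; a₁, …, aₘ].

a₀ = ⌊√793⌋ = 28.
With m₀=0, d₀=1 and mₖ₊₁ = dₖaₖ − mₖ, dₖ₊₁ = (n − mₖ₊₁²)/dₖ, aₖ₊₁ = ⌊(a₀+mₖ₊₁)/dₖ₊₁⌋:
  k=1: m=28, d=9, a=6
  k=2: m=26, d=13, a=4
  k=3: m=26, d=9, a=6
  k=4: m=28, d=1, a=56
d=1 and a=2a₀=56 at k=4, so the next step gives (m, d) = (28, 9) again — its k=1 value — and the period has length 4.

[28; 6, 4, 6, 56]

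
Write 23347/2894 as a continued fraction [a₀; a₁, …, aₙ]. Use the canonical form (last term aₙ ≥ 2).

[8; 14, 1, 5, 3, 2, 4]

23347 = 8·2894 + 195
2894 = 14·195 + 164
195 = 1·164 + 31
164 = 5·31 + 9
31 = 3·9 + 4
9 = 2·4 + 1
4 = 4·1 + 0  (stop)
So 23347/2894 = [8; 14, 1, 5, 3, 2, 4].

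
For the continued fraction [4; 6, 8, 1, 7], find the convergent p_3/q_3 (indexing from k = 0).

Using pₖ = aₖpₖ₋₁ + pₖ₋₂, qₖ = aₖqₖ₋₁ + qₖ₋₂ (with p₋₁=1, p₋₂=0, q₋₁=0, q₋₂=1):
  k=0: a=4, p=4, q=1
  k=1: a=6, p=25, q=6
  k=2: a=8, p=204, q=49
  k=3: a=1, p=229, q=55

229/55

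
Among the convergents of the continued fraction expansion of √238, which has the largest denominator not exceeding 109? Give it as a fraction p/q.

√238 = [15; 2, 2, 1, 14, 1, 2, 2, 30, …] (period length 8).
Convergents:
  p_0/q_0 = 15/1
  p_1/q_1 = 31/2
  p_2/q_2 = 77/5
  p_3/q_3 = 108/7
  p_4/q_4 = 1589/103
  p_5/q_5 = 1697/110
q_4 = 103 ≤ 109 < 110 = q_5, so the answer is 1589/103.

1589/103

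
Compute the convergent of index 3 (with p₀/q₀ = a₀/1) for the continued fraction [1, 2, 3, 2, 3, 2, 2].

Using pₖ = aₖpₖ₋₁ + pₖ₋₂, qₖ = aₖqₖ₋₁ + qₖ₋₂ (with p₋₁=1, p₋₂=0, q₋₁=0, q₋₂=1):
  k=0: a=1, p=1, q=1
  k=1: a=2, p=3, q=2
  k=2: a=3, p=10, q=7
  k=3: a=2, p=23, q=16

23/16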